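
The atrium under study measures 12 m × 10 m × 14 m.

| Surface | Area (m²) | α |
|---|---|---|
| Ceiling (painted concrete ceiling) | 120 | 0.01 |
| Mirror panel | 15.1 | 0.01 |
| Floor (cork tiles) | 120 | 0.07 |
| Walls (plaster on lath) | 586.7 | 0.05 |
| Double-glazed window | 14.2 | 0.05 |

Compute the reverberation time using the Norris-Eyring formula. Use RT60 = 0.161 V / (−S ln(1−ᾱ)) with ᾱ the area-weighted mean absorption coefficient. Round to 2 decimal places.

Total surface area S = 120 + 15.1 + 120 + 586.7 + 14.2 = 856.0 m².
Absorption A = 120×0.01 + 15.1×0.01 + 120×0.07 + 586.7×0.05 + 14.2×0.05 = 39.796 sabins.
ᾱ = 39.796 / 856.0 = 0.0465.
−S·ln(1−ᾱ) = −856.0 × ln(1 − 0.0465) = 40.759.
V = 12 × 10 × 14 = 1680 m³.
T = 0.161·V/[−S·ln(1−ᾱ)] = 0.161·1680/40.759 = 6.64 s.

6.64 s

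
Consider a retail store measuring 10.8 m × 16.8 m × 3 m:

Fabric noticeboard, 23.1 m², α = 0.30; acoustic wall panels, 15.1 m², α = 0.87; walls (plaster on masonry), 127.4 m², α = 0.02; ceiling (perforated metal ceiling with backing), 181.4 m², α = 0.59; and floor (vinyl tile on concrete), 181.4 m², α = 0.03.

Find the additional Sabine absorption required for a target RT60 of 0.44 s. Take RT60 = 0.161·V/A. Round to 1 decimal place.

64.1 sabins

Equivalent absorption area: A₁ = 23.1×0.30 + 15.1×0.87 + 127.4×0.02 + 181.4×0.59 + 181.4×0.03 = 135.083 m².
Target A₂ = 0.161·544.32/0.44 = 199.172 sabins (V = 544.32 m³).
Additional absorption ΔA = 199.172 − 135.083 = 64.1 sabins.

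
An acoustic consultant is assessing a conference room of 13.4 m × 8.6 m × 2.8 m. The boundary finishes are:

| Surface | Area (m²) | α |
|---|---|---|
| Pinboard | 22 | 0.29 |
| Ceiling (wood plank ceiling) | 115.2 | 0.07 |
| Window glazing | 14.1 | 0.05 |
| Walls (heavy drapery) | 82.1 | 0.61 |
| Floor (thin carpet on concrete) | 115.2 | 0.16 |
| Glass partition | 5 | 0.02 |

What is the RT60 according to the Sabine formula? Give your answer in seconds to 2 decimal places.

Equivalent absorption area: A = 22*0.29 + 115.2*0.07 + 14.1*0.05 + 82.1*0.61 + 115.2*0.16 + 5*0.02 = 83.762 m².
Volume V = 13.4 × 8.6 × 2.8 = 322.672 m³.
RT60 = 0.161 · V / A = 0.161 × 322.672 / 83.762 = 0.62 s.

0.62 sec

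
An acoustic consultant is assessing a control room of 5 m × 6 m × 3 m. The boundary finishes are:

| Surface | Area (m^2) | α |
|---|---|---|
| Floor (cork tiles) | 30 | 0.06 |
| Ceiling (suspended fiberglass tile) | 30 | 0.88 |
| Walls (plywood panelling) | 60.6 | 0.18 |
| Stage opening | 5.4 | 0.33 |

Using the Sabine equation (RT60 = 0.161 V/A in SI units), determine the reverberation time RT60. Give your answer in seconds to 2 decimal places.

A = Σ Sᵢαᵢ = 30×0.06 + 30×0.88 + 60.6×0.18 + 5.4×0.33 = 40.890 sabins.
Volume V = 5 × 6 × 3 = 90 m³.
RT60 = 0.161 · V / A = 0.161 × 90 / 40.890 = 0.35 s.

0.35 seconds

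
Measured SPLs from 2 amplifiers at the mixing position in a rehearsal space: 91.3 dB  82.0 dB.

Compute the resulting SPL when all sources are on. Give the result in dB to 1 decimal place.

91.8 dB

Sum in the linear (power) domain: Σ 10^(Lᵢ/10) = 10^(91.3/10) + 10^(82.0/10) = 1.507e+09.
Combined level = 10 log₁₀(1.507e+09) = 91.8 dB.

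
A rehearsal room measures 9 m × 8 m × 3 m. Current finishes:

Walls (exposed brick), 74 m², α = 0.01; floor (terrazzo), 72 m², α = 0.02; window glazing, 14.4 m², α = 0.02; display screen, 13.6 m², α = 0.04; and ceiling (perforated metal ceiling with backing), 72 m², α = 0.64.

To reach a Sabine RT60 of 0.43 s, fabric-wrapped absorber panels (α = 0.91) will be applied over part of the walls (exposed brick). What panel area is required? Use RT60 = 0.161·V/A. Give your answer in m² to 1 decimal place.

35.3

Total absorption A₁ = 74×0.01 + 72×0.02 + 14.4×0.02 + 13.6×0.04 + 72×0.64
  = 0.740 + 1.440 + 0.288 + 0.544 + 46.080 = 49.092 m² sabins.
Required A₂ = 0.161·216/0.43 = 80.874 sabins.
Absorption to add: 80.874 − 49.092 = 31.782 sabins.
Net gain per m²: Δα = 0.91 − 0.01 = 0.90.
Area = ΔA/Δα = 31.782/0.90 = 35.3 m².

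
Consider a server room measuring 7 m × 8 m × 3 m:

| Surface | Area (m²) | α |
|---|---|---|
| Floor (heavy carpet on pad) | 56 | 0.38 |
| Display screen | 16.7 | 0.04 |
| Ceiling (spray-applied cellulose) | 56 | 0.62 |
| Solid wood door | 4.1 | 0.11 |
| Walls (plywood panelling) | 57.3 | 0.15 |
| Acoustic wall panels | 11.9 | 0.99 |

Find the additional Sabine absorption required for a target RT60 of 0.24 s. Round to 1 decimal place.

A₁ = Σ Sᵢαᵢ = 56·0.38 + 16.7·0.04 + 56·0.62 + 4.1·0.11 + 57.3·0.15 + 11.9·0.99 = 77.495 sabins.
For T = 0.24 s, need A₂ = 0.161·V/T = 0.161·168/0.24 = 112.700 sabins.
Shortfall: 112.700 − 77.495 = 35.2 sabins.

35.2 sabins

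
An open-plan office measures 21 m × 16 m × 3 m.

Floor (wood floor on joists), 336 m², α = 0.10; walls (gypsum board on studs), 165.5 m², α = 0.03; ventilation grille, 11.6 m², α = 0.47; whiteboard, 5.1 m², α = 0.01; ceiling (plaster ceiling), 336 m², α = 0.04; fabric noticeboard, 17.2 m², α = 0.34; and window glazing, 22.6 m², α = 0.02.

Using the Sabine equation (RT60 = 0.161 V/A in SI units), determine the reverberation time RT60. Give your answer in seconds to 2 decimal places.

Equivalent absorption area: A = 336*0.10 + 165.5*0.03 + 11.6*0.47 + 5.1*0.01 + 336*0.04 + 17.2*0.34 + 22.6*0.02 = 63.808 m².
V = 21·16·3 = 1008 m³.
RT60 = 0.161 · V / A = 0.161 × 1008 / 63.808 = 2.54 s.

2.54 s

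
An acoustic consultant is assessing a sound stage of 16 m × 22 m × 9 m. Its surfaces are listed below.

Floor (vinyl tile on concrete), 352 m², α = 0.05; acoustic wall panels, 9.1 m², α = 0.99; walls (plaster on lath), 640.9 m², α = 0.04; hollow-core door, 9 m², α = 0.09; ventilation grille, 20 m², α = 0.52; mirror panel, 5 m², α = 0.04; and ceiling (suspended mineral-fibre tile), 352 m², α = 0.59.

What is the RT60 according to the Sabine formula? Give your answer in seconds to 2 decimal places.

1.88 sec

Total absorption A = 352×0.05 + 9.1×0.99 + 640.9×0.04 + 9×0.09 + 20×0.52 + 5×0.04 + 352×0.59
  = 17.600 + 9.009 + 25.636 + 0.810 + 10.400 + 0.200 + 207.680 = 271.335 m² sabins.
Volume V = 16 × 22 × 9 = 3168 m³.
RT60 = 0.161 · V / A = 0.161 × 3168 / 271.335 = 1.88 s.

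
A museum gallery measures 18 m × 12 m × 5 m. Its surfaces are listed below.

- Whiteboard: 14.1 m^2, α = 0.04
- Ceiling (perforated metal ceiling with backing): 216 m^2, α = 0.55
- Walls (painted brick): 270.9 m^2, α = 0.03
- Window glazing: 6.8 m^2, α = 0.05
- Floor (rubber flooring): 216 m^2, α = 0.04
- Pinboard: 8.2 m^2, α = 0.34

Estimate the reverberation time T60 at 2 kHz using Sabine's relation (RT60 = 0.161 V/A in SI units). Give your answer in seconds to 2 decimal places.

Equivalent absorption area: A = 14.1×0.04 + 216×0.55 + 270.9×0.03 + 6.8×0.05 + 216×0.04 + 8.2×0.34 = 139.259 m^2.
Volume V = 18 × 12 × 5 = 1080 m³.
RT60 = 0.161 · V / A = 0.161 × 1080 / 139.259 = 1.25 s.

1.25 sec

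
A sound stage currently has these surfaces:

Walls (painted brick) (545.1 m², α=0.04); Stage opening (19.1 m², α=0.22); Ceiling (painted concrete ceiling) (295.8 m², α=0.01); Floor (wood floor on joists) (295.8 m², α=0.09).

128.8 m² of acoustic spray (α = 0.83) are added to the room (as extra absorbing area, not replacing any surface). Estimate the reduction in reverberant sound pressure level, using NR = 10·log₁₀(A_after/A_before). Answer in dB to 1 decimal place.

A_before = Σ Sᵢαᵢ = 545.1×0.04 + 19.1×0.22 + 295.8×0.01 + 295.8×0.09 = 55.586 sabins.
Treatment contributes 128.8·0.83 = 106.904 sabins.
New total A_after = 162.490 sabins.
Reduction = 10 log₁₀(A_after/A_before) = 10 log₁₀(2.9232) = 4.7 dB.

4.7 dB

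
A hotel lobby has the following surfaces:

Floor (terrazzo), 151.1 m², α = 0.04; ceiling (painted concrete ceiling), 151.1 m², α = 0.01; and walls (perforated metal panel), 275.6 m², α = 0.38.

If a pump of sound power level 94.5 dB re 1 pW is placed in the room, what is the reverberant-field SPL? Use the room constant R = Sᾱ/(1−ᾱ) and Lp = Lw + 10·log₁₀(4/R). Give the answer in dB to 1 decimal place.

79.1 dB

A = 112.283 sabins; S = 577.8 m².
ᾱ = 0.1943, so room constant R = A/(1−ᾱ) = 139.361 m².
Lp = Lw + 10 log₁₀(4/R) = 94.5 -15.42 = 79.1 dB.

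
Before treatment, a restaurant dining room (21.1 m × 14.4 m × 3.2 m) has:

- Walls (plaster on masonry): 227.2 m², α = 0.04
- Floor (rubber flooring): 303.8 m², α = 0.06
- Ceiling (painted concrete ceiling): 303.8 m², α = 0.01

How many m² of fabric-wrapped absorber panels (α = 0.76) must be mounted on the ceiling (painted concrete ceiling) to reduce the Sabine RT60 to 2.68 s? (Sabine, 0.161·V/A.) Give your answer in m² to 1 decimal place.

Equivalent absorption area: A₁ = 227.2×0.04 + 303.8×0.06 + 303.8×0.01 = 30.354 m².
V = 972.288 m³. Target absorption A₂ = 0.161 × 972.288 / 2.68 = 58.410 sabins.
Absorption to add: 58.410 − 30.354 = 28.056 sabins.
Net gain per m²: Δα = 0.76 − 0.01 = 0.75.
Area = ΔA/Δα = 28.056/0.75 = 37.4 m².

37.4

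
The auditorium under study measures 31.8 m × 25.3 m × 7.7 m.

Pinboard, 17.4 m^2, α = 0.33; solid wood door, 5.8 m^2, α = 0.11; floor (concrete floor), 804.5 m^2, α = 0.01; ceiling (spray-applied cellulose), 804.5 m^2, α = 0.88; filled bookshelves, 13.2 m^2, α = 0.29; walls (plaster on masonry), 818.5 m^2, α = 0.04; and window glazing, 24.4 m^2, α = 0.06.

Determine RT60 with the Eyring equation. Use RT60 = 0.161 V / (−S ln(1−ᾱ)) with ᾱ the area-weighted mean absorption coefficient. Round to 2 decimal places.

1.10 sec

S = Σ Sᵢ = 2488.3 m^2.
Σ(Sᵢαᵢ) = 17.4·0.33 + 5.8·0.11 + 804.5·0.01 + 804.5·0.88 + 13.2·0.29 + 818.5·0.04 + 24.4·0.06 = 760.417.
Mean coefficient ᾱ = A/S = 0.3056.
Eyring denominator: −S ln(1−ᾱ) = 907.501.
V = 31.8 × 25.3 × 7.7 = 6194.958 m³.
RT60 = 0.161 × 6194.958 / 907.501 = 1.10 s.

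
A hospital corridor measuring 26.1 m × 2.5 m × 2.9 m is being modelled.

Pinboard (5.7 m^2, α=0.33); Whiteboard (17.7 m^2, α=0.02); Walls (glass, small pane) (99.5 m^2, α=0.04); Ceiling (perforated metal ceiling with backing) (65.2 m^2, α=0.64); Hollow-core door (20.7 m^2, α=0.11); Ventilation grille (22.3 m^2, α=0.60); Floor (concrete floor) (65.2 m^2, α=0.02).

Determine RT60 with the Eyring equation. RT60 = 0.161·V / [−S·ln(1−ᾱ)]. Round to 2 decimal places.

Total surface area S = 5.7 + 17.7 + 99.5 + 65.2 + 20.7 + 22.3 + 65.2 = 296.3 m^2.
Σ(Sᵢαᵢ) = 5.7·0.33 + 17.7·0.02 + 99.5·0.04 + 65.2·0.64 + 20.7·0.11 + 22.3·0.60 + 65.2·0.02 = 64.904.
Mean coefficient ᾱ = A/S = 0.2190.
−S·ln(1−ᾱ) = −296.3 × ln(1 − 0.2190) = 73.239.
V = 26.1 × 2.5 × 2.9 = 189.225 m³.
RT60 = 0.161 × 189.225 / 73.239 = 0.42 s.

0.42 sec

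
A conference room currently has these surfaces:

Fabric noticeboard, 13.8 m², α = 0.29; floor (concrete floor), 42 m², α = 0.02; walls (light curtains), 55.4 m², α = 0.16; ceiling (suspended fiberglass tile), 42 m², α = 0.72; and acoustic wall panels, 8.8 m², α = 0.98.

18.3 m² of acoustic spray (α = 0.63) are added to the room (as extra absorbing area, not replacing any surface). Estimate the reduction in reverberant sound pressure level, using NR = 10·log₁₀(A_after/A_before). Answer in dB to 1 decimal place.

0.9 dB

Equivalent absorption area: A_before = 13.8·0.29 + 42·0.02 + 55.4·0.16 + 42·0.72 + 8.8·0.98 = 52.570 m².
Added absorption = 18.3 × 0.63 = 11.529 sabins.
New total A_after = 64.099 sabins.
NR = 10·log₁₀(64.099/52.570) = 0.9 dB.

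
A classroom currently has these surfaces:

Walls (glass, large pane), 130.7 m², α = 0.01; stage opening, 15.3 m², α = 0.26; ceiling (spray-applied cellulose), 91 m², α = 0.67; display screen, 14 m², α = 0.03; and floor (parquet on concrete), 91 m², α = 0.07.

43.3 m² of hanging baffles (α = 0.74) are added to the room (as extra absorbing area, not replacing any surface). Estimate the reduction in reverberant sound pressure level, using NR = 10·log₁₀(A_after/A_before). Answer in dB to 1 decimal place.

Equivalent absorption area: A_before = 130.7*0.01 + 15.3*0.26 + 91*0.67 + 14*0.03 + 91*0.07 = 73.045 m².
Added absorption = 43.3 × 0.74 = 32.042 sabins.
A_after = 73.045 + 32.042 = 105.087 sabins.
NR = 10·log₁₀(105.087/73.045) = 1.6 dB.

1.6 dB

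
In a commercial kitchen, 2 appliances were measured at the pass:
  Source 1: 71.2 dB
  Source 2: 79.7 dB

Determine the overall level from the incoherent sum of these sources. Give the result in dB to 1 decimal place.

Σ 10^(Lᵢ/10) = 1.065e+08.
Combined level = 10 log₁₀(1.065e+08) = 80.3 dB.

80.3 dB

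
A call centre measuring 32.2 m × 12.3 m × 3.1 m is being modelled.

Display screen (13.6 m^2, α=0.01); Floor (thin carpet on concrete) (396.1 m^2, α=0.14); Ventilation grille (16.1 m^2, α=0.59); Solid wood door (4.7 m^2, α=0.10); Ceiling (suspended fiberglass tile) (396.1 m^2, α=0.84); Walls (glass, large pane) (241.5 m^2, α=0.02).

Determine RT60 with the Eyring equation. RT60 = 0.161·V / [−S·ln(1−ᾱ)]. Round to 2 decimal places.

S = Σ Sᵢ = 1068.1 m^2.
Σ(Sᵢαᵢ) = 13.6×0.01 + 396.1×0.14 + 16.1×0.59 + 4.7×0.10 + 396.1×0.84 + 241.5×0.02 = 403.113.
Mean coefficient ᾱ = A/S = 0.3774.
−S·ln(1−ᾱ) = −1068.1 × ln(1 − 0.3774) = 506.120.
V = 32.2 × 12.3 × 3.1 = 1227.786 m³.
T = 0.161·V/[−S·ln(1−ᾱ)] = 0.161·1227.786/506.120 = 0.39 s.

0.39 s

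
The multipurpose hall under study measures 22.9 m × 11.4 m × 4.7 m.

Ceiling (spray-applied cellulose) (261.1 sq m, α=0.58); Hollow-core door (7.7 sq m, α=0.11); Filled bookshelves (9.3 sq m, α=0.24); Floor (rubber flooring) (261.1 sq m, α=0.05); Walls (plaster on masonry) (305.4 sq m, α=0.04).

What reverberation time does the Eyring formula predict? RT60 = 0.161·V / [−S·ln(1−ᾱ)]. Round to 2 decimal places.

S = Σ Sᵢ = 844.6 sq m.
Absorption A = 261.1×0.58 + 7.7×0.11 + 9.3×0.24 + 261.1×0.05 + 305.4×0.04 = 179.788 sabins.
Mean coefficient ᾱ = A/S = 0.2129.
Eyring denominator: −S ln(1−ᾱ) = 202.197.
V = 22.9 × 11.4 × 4.7 = 1226.982 m³.
RT60 = 0.161 × 1226.982 / 202.197 = 0.98 s.

0.98 seconds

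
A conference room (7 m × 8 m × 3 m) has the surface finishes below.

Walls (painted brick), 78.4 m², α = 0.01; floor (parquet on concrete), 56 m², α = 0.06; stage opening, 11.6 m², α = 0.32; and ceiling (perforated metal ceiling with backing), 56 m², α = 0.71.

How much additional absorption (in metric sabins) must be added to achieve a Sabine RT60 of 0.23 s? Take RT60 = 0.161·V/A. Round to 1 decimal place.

70.0 sabins

Equivalent absorption area: A₁ = 78.4×0.01 + 56×0.06 + 11.6×0.32 + 56×0.71 = 47.616 m².
Target A₂ = 0.161·168/0.23 = 117.600 sabins (V = 168 m³).
ΔA = A₂ − A₁ = 117.600 − 47.616 = 70.0 sabins.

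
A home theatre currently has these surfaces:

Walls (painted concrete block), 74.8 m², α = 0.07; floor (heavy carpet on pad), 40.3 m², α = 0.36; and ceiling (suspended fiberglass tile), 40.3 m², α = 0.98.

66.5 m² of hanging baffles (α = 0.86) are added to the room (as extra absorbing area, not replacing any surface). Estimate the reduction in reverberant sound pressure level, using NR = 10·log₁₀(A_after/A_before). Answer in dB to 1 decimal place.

2.9 dB

Equivalent absorption area: A_before = 74.8*0.07 + 40.3*0.36 + 40.3*0.98 = 59.238 m².
Treatment contributes 66.5·0.86 = 57.190 sabins.
New total A_after = 116.428 sabins.
NR = 10·log₁₀(116.428/59.238) = 2.9 dB.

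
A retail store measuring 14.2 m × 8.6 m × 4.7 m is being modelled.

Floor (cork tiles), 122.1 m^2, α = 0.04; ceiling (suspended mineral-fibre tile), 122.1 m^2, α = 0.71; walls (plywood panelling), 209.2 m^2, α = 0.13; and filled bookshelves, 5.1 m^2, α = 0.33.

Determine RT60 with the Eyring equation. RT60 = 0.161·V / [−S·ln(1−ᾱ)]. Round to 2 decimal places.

S = Σ Sᵢ = 458.5 m^2.
Absorption A = 122.1·0.04 + 122.1·0.71 + 209.2·0.13 + 5.1·0.33 = 120.454 sabins.
ᾱ = 120.454 / 458.5 = 0.2627.
Eyring denominator: −S ln(1−ᾱ) = 139.733.
V = 14.2 × 8.6 × 4.7 = 573.964 m³.
RT60 = 0.161 × 573.964 / 139.733 = 0.66 s.

0.66 s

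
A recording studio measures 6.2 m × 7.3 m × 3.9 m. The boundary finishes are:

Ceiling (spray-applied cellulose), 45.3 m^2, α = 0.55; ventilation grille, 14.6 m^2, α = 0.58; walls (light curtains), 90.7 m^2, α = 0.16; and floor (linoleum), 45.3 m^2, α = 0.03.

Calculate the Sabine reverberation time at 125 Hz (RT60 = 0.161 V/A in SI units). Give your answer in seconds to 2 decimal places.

0.58 s

A = Σ Sᵢαᵢ = 45.3*0.55 + 14.6*0.58 + 90.7*0.16 + 45.3*0.03 = 49.254 sabins.
V = 6.2·7.3·3.9 = 176.514 m³.
T = 0.161 V/A = 0.161·176.514/49.254 = 0.58 s.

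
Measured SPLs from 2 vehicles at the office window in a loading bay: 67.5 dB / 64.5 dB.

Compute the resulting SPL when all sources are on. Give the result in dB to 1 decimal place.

Sum in the linear (power) domain: Σ 10^(Lᵢ/10) = 10^(67.5/10) + 10^(64.5/10) = 8.442e+06.
Back to dB: 10·log₁₀ Σ = 69.3 dB.

69.3 dB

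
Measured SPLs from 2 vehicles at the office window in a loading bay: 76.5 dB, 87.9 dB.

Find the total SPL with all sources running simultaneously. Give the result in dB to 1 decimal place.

Sum in the linear (power) domain: Σ 10^(Lᵢ/10) = 10^(76.5/10) + 10^(87.9/10) = 6.613e+08.
L_total = 10·log₁₀(6.613e+08) = 88.2 dB.

88.2 dB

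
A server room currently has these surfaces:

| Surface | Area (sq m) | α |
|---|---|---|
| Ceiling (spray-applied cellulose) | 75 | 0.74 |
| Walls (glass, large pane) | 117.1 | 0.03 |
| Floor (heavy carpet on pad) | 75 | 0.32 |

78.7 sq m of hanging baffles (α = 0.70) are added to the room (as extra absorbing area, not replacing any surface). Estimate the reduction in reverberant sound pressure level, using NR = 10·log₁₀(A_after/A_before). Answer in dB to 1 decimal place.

2.2 dB

Equivalent absorption area: A_before = 75*0.74 + 117.1*0.03 + 75*0.32 = 83.013 sq m.
Treatment contributes 78.7·0.70 = 55.090 sabins.
A_after = 83.013 + 55.090 = 138.103 sabins.
Reduction = 10 log₁₀(A_after/A_before) = 10 log₁₀(1.6636) = 2.2 dB.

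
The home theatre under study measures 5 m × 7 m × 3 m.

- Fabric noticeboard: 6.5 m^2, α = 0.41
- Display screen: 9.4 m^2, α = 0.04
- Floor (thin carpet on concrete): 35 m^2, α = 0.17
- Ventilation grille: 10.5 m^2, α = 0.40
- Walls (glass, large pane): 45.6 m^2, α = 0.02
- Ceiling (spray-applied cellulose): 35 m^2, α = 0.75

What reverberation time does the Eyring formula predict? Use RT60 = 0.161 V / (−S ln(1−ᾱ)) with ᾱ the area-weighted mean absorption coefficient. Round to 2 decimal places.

Total surface area S = 6.5 + 9.4 + 35 + 10.5 + 45.6 + 35 = 142.0 m^2.
Σ(Sᵢαᵢ) = 6.5·0.41 + 9.4·0.04 + 35·0.17 + 10.5·0.40 + 45.6·0.02 + 35·0.75 = 40.353.
Mean coefficient ᾱ = A/S = 0.2842.
−S·ln(1−ᾱ) = −142.0 × ln(1 − 0.2842) = 47.478.
V = 5 × 7 × 3 = 105 m³.
RT60 = 0.161 × 105 / 47.478 = 0.36 s.

0.36 s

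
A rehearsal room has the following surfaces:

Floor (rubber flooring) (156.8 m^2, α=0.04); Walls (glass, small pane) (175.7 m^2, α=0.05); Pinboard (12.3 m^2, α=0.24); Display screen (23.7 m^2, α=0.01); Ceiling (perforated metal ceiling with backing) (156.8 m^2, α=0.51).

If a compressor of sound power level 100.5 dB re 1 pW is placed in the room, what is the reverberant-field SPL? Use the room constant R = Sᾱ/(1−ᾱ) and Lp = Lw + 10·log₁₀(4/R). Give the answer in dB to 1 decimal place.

85.7 dB

Σ(Sᵢαᵢ) = 156.8×0.04 + 175.7×0.05 + 12.3×0.24 + 23.7×0.01 + 156.8×0.51 = 98.214; total area S = 525.3 m^2.
ᾱ = 0.1870, so room constant R = A/(1−ᾱ) = 120.804 m^2.
Lp = 100.5 + 10·log₁₀(4/120.804) = 100.5 + (-14.80) = 85.7 dB.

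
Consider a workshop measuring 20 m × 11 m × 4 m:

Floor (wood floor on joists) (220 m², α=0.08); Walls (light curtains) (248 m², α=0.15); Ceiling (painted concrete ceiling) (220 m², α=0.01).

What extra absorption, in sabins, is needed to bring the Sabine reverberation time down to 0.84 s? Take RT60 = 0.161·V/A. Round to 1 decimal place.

111.7 sabins

A₁ = Σ Sᵢαᵢ = 220×0.08 + 248×0.15 + 220×0.01 = 57.000 sabins.
V = 880 m³. Required absorption A₂ = 0.161 × 880 / 0.84 = 168.667 sabins.
Shortfall: 168.667 − 57.000 = 111.7 sabins.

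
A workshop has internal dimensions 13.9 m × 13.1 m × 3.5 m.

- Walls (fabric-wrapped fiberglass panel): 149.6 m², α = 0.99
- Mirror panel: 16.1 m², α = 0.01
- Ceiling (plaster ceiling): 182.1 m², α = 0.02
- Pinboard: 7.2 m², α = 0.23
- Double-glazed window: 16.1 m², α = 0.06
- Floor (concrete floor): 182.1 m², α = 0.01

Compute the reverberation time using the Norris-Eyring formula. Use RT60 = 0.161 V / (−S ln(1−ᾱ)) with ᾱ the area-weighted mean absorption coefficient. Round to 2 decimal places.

0.56 s

Total surface area S = 149.6 + 16.1 + 182.1 + 7.2 + 16.1 + 182.1 = 553.2 m².
Absorption A = 149.6×0.99 + 16.1×0.01 + 182.1×0.02 + 7.2×0.23 + 16.1×0.06 + 182.1×0.01 = 156.350 sabins.
Mean coefficient ᾱ = A/S = 0.2826.
Eyring denominator: −S ln(1−ᾱ) = 183.730.
V = 13.9 × 13.1 × 3.5 = 637.315 m³.
T = 0.161·V/[−S·ln(1−ᾱ)] = 0.161·637.315/183.730 = 0.56 s.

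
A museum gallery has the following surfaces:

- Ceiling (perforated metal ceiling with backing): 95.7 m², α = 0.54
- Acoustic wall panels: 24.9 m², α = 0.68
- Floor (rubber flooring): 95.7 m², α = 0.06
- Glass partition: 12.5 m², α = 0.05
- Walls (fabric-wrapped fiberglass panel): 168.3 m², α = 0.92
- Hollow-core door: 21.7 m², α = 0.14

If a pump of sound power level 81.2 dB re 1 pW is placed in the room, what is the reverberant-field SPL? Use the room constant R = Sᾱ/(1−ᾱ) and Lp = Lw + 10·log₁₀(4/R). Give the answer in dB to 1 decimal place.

Σ(Sᵢαᵢ) = 95.7·0.54 + 24.9·0.68 + 95.7·0.06 + 12.5·0.05 + 168.3·0.92 + 21.7·0.14 = 232.851; total area S = 418.8 m².
ᾱ = 232.851/418.8 = 0.5560; R = Sᾱ/(1−ᾱ) = 232.851/(1−0.5560) = 524.439 m².
Lp = Lw + 10 log₁₀(4/R) = 81.2 -21.18 = 60.0 dB.

60.0 dB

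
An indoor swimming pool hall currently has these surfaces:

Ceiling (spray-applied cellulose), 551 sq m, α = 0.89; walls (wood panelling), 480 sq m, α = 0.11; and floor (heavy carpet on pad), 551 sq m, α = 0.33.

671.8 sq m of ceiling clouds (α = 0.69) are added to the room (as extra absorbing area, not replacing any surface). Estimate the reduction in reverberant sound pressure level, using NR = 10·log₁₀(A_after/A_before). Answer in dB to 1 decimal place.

2.1 dB

Summing Sᵢαᵢ: 490.390 + 52.800 + 181.830 → A_before = 725.020 sabins.
Added absorption = 671.8 × 0.69 = 463.542 sabins.
A_after = 725.020 + 463.542 = 1188.562 sabins.
Reduction = 10 log₁₀(A_after/A_before) = 10 log₁₀(1.6394) = 2.1 dB.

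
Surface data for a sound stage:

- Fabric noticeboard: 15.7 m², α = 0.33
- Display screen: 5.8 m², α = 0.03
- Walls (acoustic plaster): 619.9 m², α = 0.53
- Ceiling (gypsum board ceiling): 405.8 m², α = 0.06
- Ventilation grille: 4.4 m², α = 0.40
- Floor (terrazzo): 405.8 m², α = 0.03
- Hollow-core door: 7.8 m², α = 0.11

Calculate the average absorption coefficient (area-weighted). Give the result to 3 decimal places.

Total surface area S = 1465.2 m².
Σ(Sᵢαᵢ) = 15.7×0.33 + 5.8×0.03 + 619.9×0.53 + 405.8×0.06 + 4.4×0.40 + 405.8×0.03 + 7.8×0.11 = 373.042.
ᾱ = A/S = 0.255.

0.255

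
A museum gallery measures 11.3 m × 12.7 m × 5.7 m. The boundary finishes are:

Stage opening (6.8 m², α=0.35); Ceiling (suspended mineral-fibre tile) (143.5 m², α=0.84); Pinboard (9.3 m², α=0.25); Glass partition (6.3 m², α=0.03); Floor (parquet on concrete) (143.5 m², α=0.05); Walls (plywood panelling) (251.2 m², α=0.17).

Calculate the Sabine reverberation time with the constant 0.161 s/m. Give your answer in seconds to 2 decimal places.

0.75 s

Summing Sᵢαᵢ: 2.380 + 120.540 + 2.325 + 0.189 + 7.175 + 42.704 → A = 175.313 sabins.
V = 11.3·12.7·5.7 = 818.007 m³.
T = 0.161 V/A = 0.161·818.007/175.313 = 0.75 s.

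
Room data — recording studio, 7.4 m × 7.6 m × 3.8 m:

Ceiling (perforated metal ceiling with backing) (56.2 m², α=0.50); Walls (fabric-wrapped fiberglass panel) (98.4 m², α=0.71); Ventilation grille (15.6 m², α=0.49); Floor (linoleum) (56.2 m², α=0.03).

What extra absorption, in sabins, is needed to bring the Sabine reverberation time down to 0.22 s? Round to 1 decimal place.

Total absorption A₁ = 56.2×0.50 + 98.4×0.71 + 15.6×0.49 + 56.2×0.03
  = 28.100 + 69.864 + 7.644 + 1.686 = 107.294 m² sabins.
Target A₂ = 0.161·213.712/0.22 = 156.398 sabins (V = 213.712 m³).
Additional absorption ΔA = 156.398 − 107.294 = 49.1 sabins.

49.1 sabins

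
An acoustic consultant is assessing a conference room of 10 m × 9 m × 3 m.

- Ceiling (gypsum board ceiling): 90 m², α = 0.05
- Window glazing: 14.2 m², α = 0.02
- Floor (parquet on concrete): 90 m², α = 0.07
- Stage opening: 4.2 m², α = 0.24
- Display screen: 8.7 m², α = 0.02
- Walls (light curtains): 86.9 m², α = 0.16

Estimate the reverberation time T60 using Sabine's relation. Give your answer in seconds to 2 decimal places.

Summing Sᵢαᵢ: 4.500 + 0.284 + 6.300 + 1.008 + 0.174 + 13.904 → A = 26.170 sabins.
Volume V = 10 × 9 × 3 = 270 m³.
Sabine: RT60 = 0.161 × 270 / 26.170 = 1.66 s.

1.66 seconds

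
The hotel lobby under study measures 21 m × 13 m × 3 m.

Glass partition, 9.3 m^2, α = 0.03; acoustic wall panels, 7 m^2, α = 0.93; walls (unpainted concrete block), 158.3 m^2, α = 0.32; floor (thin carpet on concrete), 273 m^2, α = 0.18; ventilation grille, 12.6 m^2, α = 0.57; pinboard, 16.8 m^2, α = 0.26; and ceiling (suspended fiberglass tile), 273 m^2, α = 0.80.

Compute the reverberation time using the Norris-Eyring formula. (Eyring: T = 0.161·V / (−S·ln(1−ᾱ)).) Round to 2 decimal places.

S = Σ Sᵢ = 750.0 m^2.
Absorption A = 9.3·0.03 + 7·0.93 + 158.3·0.32 + 273·0.18 + 12.6·0.57 + 16.8·0.26 + 273·0.80 = 336.535 sabins.
Mean coefficient ᾱ = A/S = 0.4487.
−S·ln(1−ᾱ) = −750.0 × ln(1 − 0.4487) = 446.607.
V = 21 × 13 × 3 = 819 m³.
RT60 = 0.161 × 819 / 446.607 = 0.30 s.

0.30 seconds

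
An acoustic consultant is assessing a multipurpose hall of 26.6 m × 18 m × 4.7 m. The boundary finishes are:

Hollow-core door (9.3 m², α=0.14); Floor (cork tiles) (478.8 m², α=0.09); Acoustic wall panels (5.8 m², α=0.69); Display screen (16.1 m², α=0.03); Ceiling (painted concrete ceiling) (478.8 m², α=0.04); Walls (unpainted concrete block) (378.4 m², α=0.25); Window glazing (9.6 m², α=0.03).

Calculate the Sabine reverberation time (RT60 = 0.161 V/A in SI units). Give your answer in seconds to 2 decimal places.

A = Σ Sᵢαᵢ = 9.3×0.14 + 478.8×0.09 + 5.8×0.69 + 16.1×0.03 + 478.8×0.04 + 378.4×0.25 + 9.6×0.03 = 162.919 sabins.
V = 26.6·18·4.7 = 2250.36 m³.
RT60 = 0.161 · V / A = 0.161 × 2250.36 / 162.919 = 2.22 s.

2.22 sec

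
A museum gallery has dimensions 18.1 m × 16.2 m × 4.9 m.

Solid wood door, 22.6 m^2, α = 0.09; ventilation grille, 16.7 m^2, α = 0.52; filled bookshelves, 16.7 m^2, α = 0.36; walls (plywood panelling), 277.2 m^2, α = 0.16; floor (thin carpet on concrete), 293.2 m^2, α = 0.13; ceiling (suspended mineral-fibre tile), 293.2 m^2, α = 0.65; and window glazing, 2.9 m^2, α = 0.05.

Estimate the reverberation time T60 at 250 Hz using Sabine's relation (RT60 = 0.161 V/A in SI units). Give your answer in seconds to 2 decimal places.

0.80 s

Total absorption A = 22.6·0.09 + 16.7·0.52 + 16.7·0.36 + 277.2·0.16 + 293.2·0.13 + 293.2·0.65 + 2.9·0.05
  = 2.034 + 8.684 + 6.012 + 44.352 + 38.116 + 190.580 + 0.145 = 289.923 m^2 sabins.
V = 18.1·16.2·4.9 = 1436.778 m³.
RT60 = 0.161 · V / A = 0.161 × 1436.778 / 289.923 = 0.80 s.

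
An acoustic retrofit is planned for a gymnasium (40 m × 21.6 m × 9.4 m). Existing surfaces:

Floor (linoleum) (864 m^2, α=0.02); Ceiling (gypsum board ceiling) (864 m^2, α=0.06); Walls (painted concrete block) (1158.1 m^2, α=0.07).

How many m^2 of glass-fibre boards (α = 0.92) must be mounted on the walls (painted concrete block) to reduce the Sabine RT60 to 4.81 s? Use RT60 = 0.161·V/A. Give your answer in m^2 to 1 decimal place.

A₁ = Σ Sᵢαᵢ = 864×0.02 + 864×0.06 + 1158.1×0.07 = 150.187 sabins.
Required A₂ = 0.161·8121.6/4.81 = 271.846 sabins.
Absorption to add: 271.846 − 150.187 = 121.659 sabins.
Net gain per m^2: Δα = 0.92 − 0.07 = 0.85.
Panel area = 121.659 / 0.85 = 143.1 m^2.

143.1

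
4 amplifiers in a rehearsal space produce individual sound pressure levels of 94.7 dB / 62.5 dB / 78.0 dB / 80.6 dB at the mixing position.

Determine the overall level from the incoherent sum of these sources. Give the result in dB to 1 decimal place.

Converting to relative power and adding: 10^(94.7/10) + 10^(62.5/10) + 10^(78.0/10) + 10^(80.6/10) = 3.131e+09.
Back to dB: 10·log₁₀ Σ = 95.0 dB.

95.0 dB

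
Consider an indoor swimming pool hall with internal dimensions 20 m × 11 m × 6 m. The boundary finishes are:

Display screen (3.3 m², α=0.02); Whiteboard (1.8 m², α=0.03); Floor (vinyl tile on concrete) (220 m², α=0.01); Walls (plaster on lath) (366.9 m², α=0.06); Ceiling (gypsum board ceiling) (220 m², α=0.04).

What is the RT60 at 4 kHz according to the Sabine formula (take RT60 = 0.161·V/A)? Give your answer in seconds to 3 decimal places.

6.414 s

Summing Sᵢαᵢ: 0.066 + 0.054 + 2.200 + 22.014 + 8.800 → A = 33.134 sabins.
V = 20·11·6 = 1320 m³.
RT60 = 0.161 · V / A = 0.161 × 1320 / 33.134 = 6.414 s.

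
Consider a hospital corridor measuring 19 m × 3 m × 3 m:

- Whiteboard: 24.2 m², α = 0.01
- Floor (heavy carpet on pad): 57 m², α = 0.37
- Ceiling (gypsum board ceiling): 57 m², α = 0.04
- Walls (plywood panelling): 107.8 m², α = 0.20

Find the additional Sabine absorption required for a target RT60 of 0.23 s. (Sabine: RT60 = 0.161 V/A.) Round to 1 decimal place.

Equivalent absorption area: A₁ = 24.2·0.01 + 57·0.37 + 57·0.04 + 107.8·0.20 = 45.172 m².
For T = 0.23 s, need A₂ = 0.161·V/T = 0.161·171/0.23 = 119.700 sabins.
ΔA = A₂ − A₁ = 119.700 − 45.172 = 74.5 sabins.

74.5 sabins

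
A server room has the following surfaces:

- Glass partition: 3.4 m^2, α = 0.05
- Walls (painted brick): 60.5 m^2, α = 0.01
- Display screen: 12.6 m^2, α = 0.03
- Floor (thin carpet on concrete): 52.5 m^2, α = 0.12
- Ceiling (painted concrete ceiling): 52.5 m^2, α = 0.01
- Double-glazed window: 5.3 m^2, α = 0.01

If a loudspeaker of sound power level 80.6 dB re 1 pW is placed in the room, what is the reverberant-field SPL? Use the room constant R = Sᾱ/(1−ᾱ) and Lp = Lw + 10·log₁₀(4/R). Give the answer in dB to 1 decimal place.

Σ(Sᵢαᵢ) = 3.4·0.05 + 60.5·0.01 + 12.6·0.03 + 52.5·0.12 + 52.5·0.01 + 5.3·0.01 = 8.031; total area S = 186.8 m^2.
ᾱ = 8.031/186.8 = 0.0430; R = Sᾱ/(1−ᾱ) = 8.031/(1−0.0430) = 8.392 m^2.
Lp = 80.6 + 10·log₁₀(4/8.392) = 80.6 + (-3.22) = 77.4 dB.

77.4 dB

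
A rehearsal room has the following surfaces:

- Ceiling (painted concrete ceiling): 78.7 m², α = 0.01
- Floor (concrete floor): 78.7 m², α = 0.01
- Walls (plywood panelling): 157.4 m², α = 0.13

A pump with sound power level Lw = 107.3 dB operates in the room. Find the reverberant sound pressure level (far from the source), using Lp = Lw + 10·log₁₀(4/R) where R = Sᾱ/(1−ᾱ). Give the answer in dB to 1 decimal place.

Σ(Sᵢαᵢ) = 78.7·0.01 + 78.7·0.01 + 157.4·0.13 = 22.036; total area S = 314.8 m².
ᾱ = 0.0700, so room constant R = A/(1−ᾱ) = 23.695 m².
Lp = Lw + 10 log₁₀(4/R) = 107.3 -7.73 = 99.6 dB.

99.6 dB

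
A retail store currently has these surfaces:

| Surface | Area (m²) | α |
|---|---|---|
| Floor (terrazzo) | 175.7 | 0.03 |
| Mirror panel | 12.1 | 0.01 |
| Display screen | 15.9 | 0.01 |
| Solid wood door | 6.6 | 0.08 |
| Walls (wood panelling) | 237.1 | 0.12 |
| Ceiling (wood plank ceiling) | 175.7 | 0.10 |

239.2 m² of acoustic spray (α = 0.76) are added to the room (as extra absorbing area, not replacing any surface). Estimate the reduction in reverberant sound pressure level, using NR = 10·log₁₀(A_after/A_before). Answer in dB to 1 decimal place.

Summing Sᵢαᵢ: 5.271 + 0.121 + 0.159 + 0.528 + 28.452 + 17.570 → A_before = 52.101 sabins.
Added absorption = 239.2 × 0.76 = 181.792 sabins.
New total A_after = 233.893 sabins.
Reduction = 10 log₁₀(A_after/A_before) = 10 log₁₀(4.4892) = 6.5 dB.

6.5 dB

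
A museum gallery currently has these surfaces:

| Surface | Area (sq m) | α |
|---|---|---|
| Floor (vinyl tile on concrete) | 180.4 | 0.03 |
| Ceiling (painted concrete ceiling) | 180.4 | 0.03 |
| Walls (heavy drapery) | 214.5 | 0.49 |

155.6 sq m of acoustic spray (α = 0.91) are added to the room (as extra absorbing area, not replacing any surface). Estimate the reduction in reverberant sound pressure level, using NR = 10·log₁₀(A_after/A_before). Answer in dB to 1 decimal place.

Total absorption A_before = 180.4*0.03 + 180.4*0.03 + 214.5*0.49
  = 5.412 + 5.412 + 105.105 = 115.929 sq m sabins.
Added absorption = 155.6 × 0.91 = 141.596 sabins.
New total A_after = 257.525 sabins.
Reduction = 10 log₁₀(A_after/A_before) = 10 log₁₀(2.2214) = 3.5 dB.

3.5 dB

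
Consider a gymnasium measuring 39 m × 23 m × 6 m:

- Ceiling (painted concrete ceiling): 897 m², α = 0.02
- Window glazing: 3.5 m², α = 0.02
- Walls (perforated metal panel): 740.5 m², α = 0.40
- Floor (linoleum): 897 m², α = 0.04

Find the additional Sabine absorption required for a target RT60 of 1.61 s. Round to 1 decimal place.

188.1 sabins

Summing Sᵢαᵢ: 17.940 + 0.070 + 296.200 + 35.880 → A₁ = 350.090 sabins.
V = 5382 m³. Required absorption A₂ = 0.161 × 5382 / 1.61 = 538.200 sabins.
Additional absorption ΔA = 538.200 − 350.090 = 188.1 sabins.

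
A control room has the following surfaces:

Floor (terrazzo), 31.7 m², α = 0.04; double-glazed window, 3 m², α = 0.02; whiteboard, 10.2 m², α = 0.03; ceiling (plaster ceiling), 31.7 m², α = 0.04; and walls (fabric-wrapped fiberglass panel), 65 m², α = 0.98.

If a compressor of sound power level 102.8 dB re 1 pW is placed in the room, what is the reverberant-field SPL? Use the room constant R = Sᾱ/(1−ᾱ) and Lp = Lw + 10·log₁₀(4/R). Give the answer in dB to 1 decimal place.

Σ(Sᵢαᵢ) = 31.7×0.04 + 3×0.02 + 10.2×0.03 + 31.7×0.04 + 65×0.98 = 66.602; total area S = 141.6 m².
ᾱ = 0.4704, so room constant R = A/(1−ᾱ) = 125.759 m².
Lp = Lw + 10 log₁₀(4/R) = 102.8 -14.97 = 87.8 dB.

87.8 dB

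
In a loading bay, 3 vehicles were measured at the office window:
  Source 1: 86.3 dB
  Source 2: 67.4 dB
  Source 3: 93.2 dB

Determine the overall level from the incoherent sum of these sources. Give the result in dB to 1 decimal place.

Sum in the linear (power) domain: Σ 10^(Lᵢ/10) = 10^(86.3/10) + 10^(67.4/10) + 10^(93.2/10) = 2.521e+09.
Combined level = 10 log₁₀(2.521e+09) = 94.0 dB.

94.0 dB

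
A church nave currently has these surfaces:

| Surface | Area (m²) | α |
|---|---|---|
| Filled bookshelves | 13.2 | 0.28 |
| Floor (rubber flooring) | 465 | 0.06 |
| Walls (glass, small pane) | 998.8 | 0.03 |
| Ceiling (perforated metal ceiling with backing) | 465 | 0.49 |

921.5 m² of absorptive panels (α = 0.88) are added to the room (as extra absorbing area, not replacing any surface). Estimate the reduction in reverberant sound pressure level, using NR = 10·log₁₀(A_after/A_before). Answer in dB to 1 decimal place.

Summing Sᵢαᵢ: 3.696 + 27.900 + 29.964 + 227.850 → A_before = 289.410 sabins.
Treatment contributes 921.5·0.88 = 810.920 sabins.
A_after = 289.410 + 810.920 = 1100.330 sabins.
Reduction = 10 log₁₀(A_after/A_before) = 10 log₁₀(3.8020) = 5.8 dB.

5.8 dB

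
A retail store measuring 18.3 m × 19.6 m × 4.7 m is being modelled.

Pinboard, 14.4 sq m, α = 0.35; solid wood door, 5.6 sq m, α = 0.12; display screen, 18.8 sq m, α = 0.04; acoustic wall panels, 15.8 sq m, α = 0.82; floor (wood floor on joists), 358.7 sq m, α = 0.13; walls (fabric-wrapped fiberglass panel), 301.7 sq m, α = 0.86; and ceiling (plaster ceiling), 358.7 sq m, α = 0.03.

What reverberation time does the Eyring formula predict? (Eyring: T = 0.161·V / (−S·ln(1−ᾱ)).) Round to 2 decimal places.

Total surface area S = 14.4 + 5.6 + 18.8 + 15.8 + 358.7 + 301.7 + 358.7 = 1073.7 sq m.
Σ(Sᵢαᵢ) = 14.4·0.35 + 5.6·0.12 + 18.8·0.04 + 15.8·0.82 + 358.7·0.13 + 301.7·0.86 + 358.7·0.03 = 336.274.
Mean coefficient ᾱ = A/S = 0.3132.
Eyring denominator: −S ln(1−ᾱ) = 403.402.
V = 18.3 × 19.6 × 4.7 = 1685.796 m³.
RT60 = 0.161 × 1685.796 / 403.402 = 0.67 s.

0.67 seconds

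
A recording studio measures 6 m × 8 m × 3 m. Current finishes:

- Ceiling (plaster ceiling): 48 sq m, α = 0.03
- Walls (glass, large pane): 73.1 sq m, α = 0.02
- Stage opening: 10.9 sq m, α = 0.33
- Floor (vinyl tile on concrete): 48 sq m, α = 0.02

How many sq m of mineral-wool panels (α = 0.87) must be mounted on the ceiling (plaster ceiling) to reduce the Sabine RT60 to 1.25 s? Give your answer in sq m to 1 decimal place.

Summing Sᵢαᵢ: 1.440 + 1.462 + 3.597 + 0.960 → A₁ = 7.459 sabins.
V = 144 m³. Target absorption A₂ = 0.161 × 144 / 1.25 = 18.547 sabins.
Absorption to add: 18.547 − 7.459 = 11.088 sabins.
Net gain per sq m: Δα = 0.87 − 0.03 = 0.84.
Area = ΔA/Δα = 11.088/0.84 = 13.2 sq m.

13.2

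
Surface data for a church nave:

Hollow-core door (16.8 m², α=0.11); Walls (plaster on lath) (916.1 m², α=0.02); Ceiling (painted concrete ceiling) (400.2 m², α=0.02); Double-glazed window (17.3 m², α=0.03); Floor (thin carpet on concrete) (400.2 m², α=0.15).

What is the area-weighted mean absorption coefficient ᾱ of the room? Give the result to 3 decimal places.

0.051

S = Σ Sᵢ = 16.8 + 916.1 + 400.2 + 17.3 + 400.2 = 1750.6 m².
Σ(Sᵢαᵢ) = 16.8·0.11 + 916.1·0.02 + 400.2·0.02 + 17.3·0.03 + 400.2·0.15 = 88.723.
ᾱ = 88.723 / 1750.6 = 0.051.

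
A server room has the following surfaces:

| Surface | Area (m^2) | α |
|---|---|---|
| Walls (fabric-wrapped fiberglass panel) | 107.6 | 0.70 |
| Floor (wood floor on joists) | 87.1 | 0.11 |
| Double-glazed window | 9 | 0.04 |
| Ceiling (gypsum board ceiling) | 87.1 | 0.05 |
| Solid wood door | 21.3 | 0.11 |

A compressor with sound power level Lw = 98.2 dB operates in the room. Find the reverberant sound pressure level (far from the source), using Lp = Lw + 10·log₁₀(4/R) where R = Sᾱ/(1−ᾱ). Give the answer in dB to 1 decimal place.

83.1 dB

A = 91.959 sabins; S = 312.1 m^2.
ᾱ = 0.2946, so room constant R = A/(1−ᾱ) = 130.364 m^2.
Lp = Lw + 10 log₁₀(4/R) = 98.2 -15.13 = 83.1 dB.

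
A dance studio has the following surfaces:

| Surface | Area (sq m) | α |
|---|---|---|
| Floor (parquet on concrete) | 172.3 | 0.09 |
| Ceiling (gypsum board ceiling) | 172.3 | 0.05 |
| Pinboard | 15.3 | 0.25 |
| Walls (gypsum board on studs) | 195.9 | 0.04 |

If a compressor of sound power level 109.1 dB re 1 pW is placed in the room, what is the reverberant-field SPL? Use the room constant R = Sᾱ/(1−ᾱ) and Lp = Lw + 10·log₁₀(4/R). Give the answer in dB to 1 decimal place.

99.3 dB

Σ(Sᵢαᵢ) = 172.3·0.09 + 172.3·0.05 + 15.3·0.25 + 195.9·0.04 = 35.783; total area S = 555.8 sq m.
ᾱ = 0.0644, so room constant R = A/(1−ᾱ) = 38.246 sq m.
Lp = Lw + 10 log₁₀(4/R) = 109.1 -9.81 = 99.3 dB.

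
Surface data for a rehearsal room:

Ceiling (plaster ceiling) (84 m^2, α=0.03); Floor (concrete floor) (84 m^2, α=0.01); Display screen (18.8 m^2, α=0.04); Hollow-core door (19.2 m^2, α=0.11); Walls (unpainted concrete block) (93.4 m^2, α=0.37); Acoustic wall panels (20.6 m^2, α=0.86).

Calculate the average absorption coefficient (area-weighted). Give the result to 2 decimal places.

0.18

S = Σ Sᵢ = 84 + 84 + 18.8 + 19.2 + 93.4 + 20.6 = 320.0 m^2.
Weighted sum Σ Sα = 58.498.
ᾱ = 58.498 / 320.0 = 0.18.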